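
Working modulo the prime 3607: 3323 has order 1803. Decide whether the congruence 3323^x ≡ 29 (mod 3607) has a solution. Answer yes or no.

no

29 ∈ ⟨3323⟩ iff 29^1803 ≡ 1 (mod 3607), since |⟨3323⟩| = 1803.
29^1803 mod 3607 = 3606.
Since 3606 ≠ 1, 29 does not lie in the subgroup.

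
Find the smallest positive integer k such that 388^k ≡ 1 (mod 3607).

601

The order of 388 must divide p − 1 = 3606 = 2 · 3 · 601.
Divisors: 1, 2, 3, 6, 601, 1202, 1803, 3606.
Check each in increasing order: 388^1 ≡ 388;  388^2 ≡ 2657;  388^3 ≡ 2921;  388^6 ≡ 1686;  388^601 ≡ 1.
Smallest exponent giving 1 is 601.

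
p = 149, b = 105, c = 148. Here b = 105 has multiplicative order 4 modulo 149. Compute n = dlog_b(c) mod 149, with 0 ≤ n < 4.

2

Successive powers of 105 modulo 149:
  105^0=1  105^1=105  105^2=148
So 105^2 ≡ 148 (mod 149), giving n = 2.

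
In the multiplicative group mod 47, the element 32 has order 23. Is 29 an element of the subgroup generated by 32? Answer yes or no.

29 ∈ ⟨32⟩ iff 29^23 ≡ 1 (mod 47), since |⟨32⟩| = 23.
29^23 mod 47 = 46.
Since 46 ≠ 1, 29 does not lie in the subgroup.

no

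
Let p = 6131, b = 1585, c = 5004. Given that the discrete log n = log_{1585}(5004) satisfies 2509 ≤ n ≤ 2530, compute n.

2514

Compute 1585^2509 mod 6131 = 1281, then multiply by 1585 repeatedly:
  1585^2509=1281  1585^2510=1024  1585^2511=4456  1585^2512=5979  1585^2513=4320
  1585^2514=5004
Found 5004 at exponent 2514.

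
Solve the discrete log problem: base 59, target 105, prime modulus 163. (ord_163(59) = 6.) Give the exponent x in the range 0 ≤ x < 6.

5

Successive powers of 59 modulo 163:
  59^0=1  59^1=59  59^2=58  59^3=162  59^4=104  59^5=105
So 59^5 ≡ 105 (mod 163), giving x = 5.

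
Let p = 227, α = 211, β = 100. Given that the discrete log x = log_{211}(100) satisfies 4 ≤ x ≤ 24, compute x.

Compute 211^4 mod 227 = 160, then multiply by 211 repeatedly:
  211^4=160  211^5=164  211^6=100
Found 100 at exponent 6.

6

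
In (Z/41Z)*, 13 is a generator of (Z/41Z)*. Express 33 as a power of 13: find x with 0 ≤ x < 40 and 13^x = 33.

38

Successive powers of 13 modulo 41:
  13^0=1  13^1=13  13^2=5  13^3=24  13^4=25  13^5=38
  13^6=2  13^7=26  13^8=10  13^9=7  13^10=9  13^11=35
  13^12=4  13^13=11  13^14=20  13^15=14  13^16=18  13^17=29
  13^18=8  13^19=22  13^20=40  13^21=28  13^22=36  13^23=17
  13^24=16  13^25=3  13^26=39  13^27=15  13^28=31  13^29=34
  13^30=32  13^31=6  13^32=37  13^33=30  13^34=21  13^35=27
  13^36=23  13^37=12  13^38=33
So 13^38 ≡ 33 (mod 41), giving x = 38.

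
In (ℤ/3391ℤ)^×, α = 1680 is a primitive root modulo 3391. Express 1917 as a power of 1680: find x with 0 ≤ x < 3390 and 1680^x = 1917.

Baby-step giant-step with m = ceil(sqrt(3390)) = 59.
Baby table (1680^j mod 3391 for j=0..58):
  0:1  1:1680  2:1088  3:91  4:285  5:669  6:1499  7:2198
  8:3232  9:769  10:3340  11:2486  12:2159  13:2141  14:2420  15:3182
  16:1544  17:3196  18:1327  19:1473  20:2601  21:2072  22:1794  23:2712
  24:2047  25:486  26:2640  27:3163  28:143  29:2870  30:2989  31:2840
  32:63  33:719  34:724  35:2342  36:1000  37:1455  38:2880  39:2834
  40:156  41:973  42:178  43:632  44:377  45:2634  46:3256  47:397
  48:2324  49:1279  50:2217  51:1242  52:1095  53:1678  54:1119  55:1306
  56:103  57:99  58:161
Giant step factor: 1680^(-59) ≡ 2166 (mod 3391).
Scan 1917·2166^i mod 3391 for i = 0, 1, …:
  i=0: 1917   i=1: 1638   i=2: 922   i=3: 3144
  i=4: 776   i=5: 2271   i=6: 2036   i=7: 1676
  i=8: 1846   i=9: 447     …   i=25: 261
  i=26: 2420
Match at i=26, j=14: x = 26·59 + 14 = 1548.

1548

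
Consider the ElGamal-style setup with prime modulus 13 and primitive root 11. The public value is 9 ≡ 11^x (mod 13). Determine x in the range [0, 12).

8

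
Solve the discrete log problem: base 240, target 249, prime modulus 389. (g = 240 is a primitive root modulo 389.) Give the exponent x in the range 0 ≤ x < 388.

260

Baby-step giant-step with m = ceil(sqrt(388)) = 20.
Baby table (240^j mod 389 for j=0..19):
  0:1  1:240  2:28  3:107  4:6  5:273  6:168  7:253
  8:36  9:82  10:230  11:351  12:216  13:103  14:213  15:161
  16:129  17:229  18:111  19:188
Giant step factor: 240^(-20) ≡ 97 (mod 389).
Scan 249·97^i mod 389 for i = 0, 1, …:
  i=0: 249   i=1: 35   i=2: 283   i=3: 221
  i=4: 42   i=5: 184   i=6: 343   i=7: 206
  i=8: 143   i=9: 256   i=10: 325   i=11: 16
  i=12: 385   i=13: 1
Match at i=13, j=0: x = 13·20 + 0 = 260.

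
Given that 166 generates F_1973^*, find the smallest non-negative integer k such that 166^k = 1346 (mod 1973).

Baby-step giant-step with m = ceil(sqrt(1972)) = 45.
Baby table (166^j mod 1973 for j=0..44):
  0:1  1:166  2:1907  3:882  4:410  5:978  6:562  7:561
  8:395  9:461  10:1552  11:1142  12:164  13:1575  14:1014  15:619
  16:158  17:579  18:1410  19:1246  20:1644  21:630  22:11  23:1826
  24:1247  25:1810  26:564  27:893  28:263  29:252  30:399  31:1125
  32:1288  33:724  34:1804  35:1541  36:1289  37:890  38:1738  39:450
  40:1699  41:1868  42:327  43:1011  44:121
Giant step factor: 166^(-45) ≡ 460 (mod 1973).
Scan 1346·460^i mod 1973 for i = 0, 1, …:
  i=0: 1346   i=1: 1611   i=2: 1185   i=3: 552
  i=4: 1376   i=5: 1600   i=6: 71   i=7: 1092
  i=8: 1178   i=9: 1278     …   i=20: 7
  i=21: 1247
Match at i=21, j=24: k = 21·45 + 24 = 969.

969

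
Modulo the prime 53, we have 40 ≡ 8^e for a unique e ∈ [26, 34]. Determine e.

34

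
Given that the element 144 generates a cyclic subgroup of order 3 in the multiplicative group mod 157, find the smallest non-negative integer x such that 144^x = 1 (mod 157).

Successive powers of 144 modulo 157:
  144^0=1
So 144^0 ≡ 1 (mod 157), giving x = 0.

0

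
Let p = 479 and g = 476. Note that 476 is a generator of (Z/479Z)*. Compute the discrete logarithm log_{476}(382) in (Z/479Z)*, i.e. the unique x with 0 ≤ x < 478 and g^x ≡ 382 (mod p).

Baby-step giant-step with m = ceil(sqrt(478)) = 22.
Baby table (476^j mod 479 for j=0..21):
  0:1  1:476  2:9  3:452  4:81  5:236  6:250  7:208
  8:334  9:435  10:132  11:83  12:230  13:268  14:154  15:17
  16:428  17:153  18:20  19:419  20:180  21:418
Giant step factor: 476^(-22) ≡ 89 (mod 479).
Scan 382·89^i mod 479 for i = 0, 1, …:
  i=0: 382   i=1: 468   i=2: 458   i=3: 47
  i=4: 351   i=5: 104   i=6: 155   i=7: 383
  i=8: 78   i=9: 236
Match at i=9, j=5: x = 9·22 + 5 = 203.

203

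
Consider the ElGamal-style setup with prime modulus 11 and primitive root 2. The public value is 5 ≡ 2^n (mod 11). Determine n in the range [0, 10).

Successive powers of 2 modulo 11:
  2^0=1  2^1=2  2^2=4  2^3=8  2^4=5
So 2^4 ≡ 5 (mod 11), giving n = 4.

4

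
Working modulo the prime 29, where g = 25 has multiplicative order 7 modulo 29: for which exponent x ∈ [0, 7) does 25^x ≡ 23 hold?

Successive powers of 25 modulo 29:
  25^0=1  25^1=25  25^2=16  25^3=23
So 25^3 ≡ 23 (mod 29), giving x = 3.

3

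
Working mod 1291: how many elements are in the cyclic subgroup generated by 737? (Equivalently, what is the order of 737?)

258

The order of 737 must divide p − 1 = 1290 = 2 · 3 · 5 · 43.
Divisors: 1, 2, 3, 5, 6, 10, 15, 30, 43, 86, 129, 215, 258, 430, 645, 1290.
Check each in increasing order: 737^1 ≡ 737;  737^2 ≡ 949;  737^3 ≡ 982;  737^5 ≡ 1107;  737^6 ≡ 1238;  737^10 ≡ 290;  737^15 ≡ 862;  737^30 ≡ 719;  737^43 ≡ 347;  737^86 ≡ 346;  737^129 ≡ 1290;  737^215 ≡ 945;  737^258 ≡ 1.
Smallest exponent giving 1 is 258.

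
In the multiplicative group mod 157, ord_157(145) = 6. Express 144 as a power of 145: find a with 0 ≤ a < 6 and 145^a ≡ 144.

2

Successive powers of 145 modulo 157:
  145^0=1  145^1=145  145^2=144
So 145^2 ≡ 144 (mod 157), giving a = 2.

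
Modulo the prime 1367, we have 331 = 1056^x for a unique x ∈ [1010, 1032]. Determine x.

1015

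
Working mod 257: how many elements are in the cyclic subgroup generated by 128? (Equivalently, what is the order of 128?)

The order of 128 must divide p − 1 = 256 = 2^8.
Divisors: 1, 2, 4, 8, 16, 32, 64, 128, 256.
Check each in increasing order: 128^1 ≡ 128;  128^2 ≡ 193;  128^4 ≡ 241;  128^8 ≡ 256;  128^16 ≡ 1.
Smallest exponent giving 1 is 16.

16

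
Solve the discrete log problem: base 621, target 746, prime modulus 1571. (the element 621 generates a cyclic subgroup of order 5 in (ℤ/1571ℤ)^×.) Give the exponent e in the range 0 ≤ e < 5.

2

Successive powers of 621 modulo 1571:
  621^0=1  621^1=621  621^2=746
So 621^2 ≡ 746 (mod 1571), giving e = 2.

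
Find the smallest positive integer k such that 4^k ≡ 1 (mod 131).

65

The order of 4 must divide p − 1 = 130 = 2 · 5 · 13.
Divisors: 1, 2, 5, 10, 13, 26, 65, 130.
Check each in increasing order: 4^1 ≡ 4;  4^2 ≡ 16;  4^5 ≡ 107;  4^10 ≡ 52;  4^13 ≡ 53;  4^26 ≡ 58;  4^65 ≡ 1.
Smallest exponent giving 1 is 65.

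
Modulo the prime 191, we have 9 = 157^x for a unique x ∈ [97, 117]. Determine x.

106

Compute 157^97 mod 191 = 181, then multiply by 157 repeatedly:
  157^97=181  157^98=149  157^99=91  157^100=153  157^101=146
  157^102=2  157^103=123  157^104=20  157^105=84  157^106=9
Found 9 at exponent 106.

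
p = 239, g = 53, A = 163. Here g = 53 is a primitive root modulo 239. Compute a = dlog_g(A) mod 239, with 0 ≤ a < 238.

224

Baby-step giant-step with m = ceil(sqrt(238)) = 16.
Baby table (53^j mod 239 for j=0..15):
  0:1  1:53  2:180  3:219  4:135  5:224  6:161  7:168
  8:61  9:126  10:225  11:214  12:109  13:41  14:22  15:210
Giant step factor: 53^(-16) ≡ 58 (mod 239).
Scan 163·58^i mod 239 for i = 0, 1, …:
  i=0: 163   i=1: 133   i=2: 66   i=3: 4
  i=4: 232   i=5: 72   i=6: 113   i=7: 101
  i=8: 122   i=9: 145     …   i=13: 136
  i=14: 1
Match at i=14, j=0: a = 14·16 + 0 = 224.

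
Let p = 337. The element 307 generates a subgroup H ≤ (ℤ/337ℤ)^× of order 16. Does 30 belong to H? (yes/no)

yes

⟨307⟩ has order 16; its elements mod 337 are {1, 30, 40, 59, 85, 111, 146, 148, 189, 191, 226, 252, 278, 297, 307, 336}.
30 is in this set.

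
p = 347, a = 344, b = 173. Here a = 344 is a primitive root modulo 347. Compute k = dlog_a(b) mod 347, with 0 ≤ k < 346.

Baby-step giant-step with m = ceil(sqrt(346)) = 19.
Baby table (344^j mod 347 for j=0..18):
  0:1  1:344  2:9  3:320  4:81  5:104  6:35  7:242
  8:315  9:96  10:59  11:170  12:184  13:142  14:268  15:237
  16:330  17:51  18:194
Giant step factor: 344^(-19) ≡ 189 (mod 347).
Scan 173·189^i mod 347 for i = 0, 1, …:
  i=0: 173   i=1: 79   i=2: 10   i=3: 155
  i=4: 147   i=5: 23   i=6: 183   i=7: 234
  i=8: 157   i=9: 178   i=10: 330
Match at i=10, j=16: k = 10·19 + 16 = 206.

206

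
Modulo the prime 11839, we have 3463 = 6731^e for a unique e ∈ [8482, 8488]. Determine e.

Compute 6731^8482 mod 11839 = 8961, then multiply by 6731 repeatedly:
  6731^8482=8961  6731^8483=8625  6731^8484=8258  6731^8485=493  6731^8486=3463
Found 3463 at exponent 8486.

8486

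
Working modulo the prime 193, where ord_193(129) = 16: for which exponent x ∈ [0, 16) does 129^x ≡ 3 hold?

15

Successive powers of 129 modulo 193:
  129^0=1  129^1=129  129^2=43  129^3=143  129^4=112  129^5=166
  129^6=184  129^7=190  129^8=192  129^9=64  129^10=150  129^11=50
  129^12=81  129^13=27  129^14=9  129^15=3
So 129^15 ≡ 3 (mod 193), giving x = 15.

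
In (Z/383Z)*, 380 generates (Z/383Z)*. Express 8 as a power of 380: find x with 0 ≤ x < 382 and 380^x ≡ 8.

Baby-step giant-step with m = ceil(sqrt(382)) = 20.
Baby table (380^j mod 383 for j=0..19):
  0:1  1:380  2:9  3:356  4:81  5:140  6:346  7:111
  8:50  9:233  10:67  11:182  12:220  13:106  14:65  15:188
  16:202  17:160  18:286  19:291
Giant step factor: 380^(-20) ≡ 68 (mod 383).
Scan 8·68^i mod 383 for i = 0, 1, …:
  i=0: 8   i=1: 161   i=2: 224   i=3: 295
  i=4: 144   i=5: 217   i=6: 202
Match at i=6, j=16: x = 6·20 + 16 = 136.

136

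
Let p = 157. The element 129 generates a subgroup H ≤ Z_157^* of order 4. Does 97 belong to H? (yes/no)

no

97 ∈ ⟨129⟩ iff 97^4 ≡ 1 (mod 157), since |⟨129⟩| = 4.
97^4 mod 157 = 121.
Since 121 ≠ 1, 97 does not lie in the subgroup.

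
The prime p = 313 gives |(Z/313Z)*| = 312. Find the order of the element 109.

312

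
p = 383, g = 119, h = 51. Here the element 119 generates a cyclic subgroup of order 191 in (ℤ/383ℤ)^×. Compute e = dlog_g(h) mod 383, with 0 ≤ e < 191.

Baby-step giant-step with m = ceil(sqrt(191)) = 14.
Baby table (119^j mod 383 for j=0..13):
  0:1  1:119  2:373  3:342  4:100  5:27  6:149  7:113
  8:42  9:19  10:346  11:193  12:370  13:368
Giant step factor: 119^(-14) ≡ 274 (mod 383).
Scan 51·274^i mod 383 for i = 0, 1, …:
  i=0: 51   i=1: 186   i=2: 25   i=3: 339
  i=4: 200   i=5: 31   i=6: 68   i=7: 248
  i=8: 161   i=9: 69   i=10: 139   i=11: 169
  i=12: 346
Match at i=12, j=10: e = 12·14 + 10 = 178.

178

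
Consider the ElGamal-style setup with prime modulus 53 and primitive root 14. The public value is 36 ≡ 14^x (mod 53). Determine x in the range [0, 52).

44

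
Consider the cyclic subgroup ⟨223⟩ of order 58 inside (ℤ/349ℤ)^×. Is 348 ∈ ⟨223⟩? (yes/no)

yes

348 ∈ ⟨223⟩ iff 348^58 ≡ 1 (mod 349), since |⟨223⟩| = 58.
348^58 mod 349 = 1.
Since 1 = 1, 348 lies in the subgroup.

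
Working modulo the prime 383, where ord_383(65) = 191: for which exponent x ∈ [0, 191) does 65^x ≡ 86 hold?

146

Baby-step giant-step with m = ceil(sqrt(191)) = 14.
Baby table (65^j mod 383 for j=0..13):
  0:1  1:65  2:12  3:14  4:144  5:168  6:196  7:101
  8:54  9:63  10:265  11:373  12:116  13:263
Giant step factor: 65^(-14) ≡ 238 (mod 383).
Scan 86·238^i mod 383 for i = 0, 1, …:
  i=0: 86   i=1: 169   i=2: 7   i=3: 134
  i=4: 103   i=5: 2   i=6: 93   i=7: 303
  i=8: 110   i=9: 136   i=10: 196
Match at i=10, j=6: x = 10·14 + 6 = 146.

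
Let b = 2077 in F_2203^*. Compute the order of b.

The order of 2077 must divide p − 1 = 2202 = 2 · 3 · 367.
Divisors: 1, 2, 3, 6, 367, 734, 1101, 2202.
Check each in increasing order: 2077^1 ≡ 2077;  2077^2 ≡ 455;  2077^3 ≡ 2151;  2077^6 ≡ 501;  2077^367 ≡ 1917;  2077^734 ≡ 285;  2077^1101 ≡ 1.
Smallest exponent giving 1 is 1101.

1101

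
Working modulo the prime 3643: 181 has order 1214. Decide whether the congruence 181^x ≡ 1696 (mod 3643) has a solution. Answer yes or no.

yes

1696 ∈ ⟨181⟩ iff 1696^1214 ≡ 1 (mod 3643), since |⟨181⟩| = 1214.
1696^1214 mod 3643 = 1.
Since 1 = 1, 1696 lies in the subgroup.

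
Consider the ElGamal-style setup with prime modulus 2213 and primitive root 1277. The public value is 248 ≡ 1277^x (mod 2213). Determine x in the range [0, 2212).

250

Baby-step giant-step with m = ceil(sqrt(2212)) = 48.
Baby table (1277^j mod 2213 for j=0..47):
  0:1  1:1277  2:1961  3:1294  4:1540  5:1436  6:1408  7:1060
  8:1477  9:653  10:1793  11:1419  12:1829  13:918  14:1609  15:1029
  16:1724  17:1826  18:1513  19:152  20:1573  21:1530  22:1944  23:1715
  24:1398  25:1568  26:1784  27:991  28:1884  29:337  30:1027  31:1383
  32:117  33:1138  34:1498  35:914  36:927  37:2037  38:974  39:92
  40:195  41:1159  42:1759  43:48  44:1545  45:1182  46:148  47:891
Giant step factor: 1277^(-48) ≡ 1178 (mod 2213).
Scan 248·1178^i mod 2213 for i = 0, 1, …:
  i=0: 248   i=1: 28   i=2: 2002   i=3: 1511
  i=4: 706   i=5: 1793
Match at i=5, j=10: x = 5·48 + 10 = 250.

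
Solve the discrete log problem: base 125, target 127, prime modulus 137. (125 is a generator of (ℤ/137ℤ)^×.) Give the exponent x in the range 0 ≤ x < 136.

17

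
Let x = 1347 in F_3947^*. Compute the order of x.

3946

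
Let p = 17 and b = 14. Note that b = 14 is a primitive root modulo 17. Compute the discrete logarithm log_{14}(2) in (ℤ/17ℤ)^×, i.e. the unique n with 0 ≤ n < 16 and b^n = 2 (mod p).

Successive powers of 14 modulo 17:
  14^0=1  14^1=14  14^2=9  14^3=7  14^4=13  14^5=12
  14^6=15  14^7=6  14^8=16  14^9=3  14^10=8  14^11=10
  14^12=4  14^13=5  14^14=2
So 14^14 ≡ 2 (mod 17), giving n = 14.

14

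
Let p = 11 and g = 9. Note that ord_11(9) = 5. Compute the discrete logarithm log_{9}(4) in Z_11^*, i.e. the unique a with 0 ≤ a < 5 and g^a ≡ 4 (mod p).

2

Successive powers of 9 modulo 11:
  9^0=1  9^1=9  9^2=4
So 9^2 ≡ 4 (mod 11), giving a = 2.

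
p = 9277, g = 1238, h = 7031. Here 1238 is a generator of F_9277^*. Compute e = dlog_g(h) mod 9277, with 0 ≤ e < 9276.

Baby-step giant-step with m = ceil(sqrt(9276)) = 97.
Baby table (1238^j mod 9277 for j=0..96):
  0:1  1:1238  2:1939  3:7016  4:2536  5:3942  6:494  7:8567
  8:2335  9:5583  10:389  11:8455  12:2834  13:1786  14:3142  15:2733
  16:6626  17:2120  18:8446  19:969  20:2889  21:4937  22:7740  23:8256
  24:6951  25:5559  26:7785  27:8304  28:1436  29:5861  30:1304  31:154
  32:5112  33:1742  34:4332  35:910  36:4063  37:1860  38:1984  39:7064
  40:6298  41:4244  42:3290  43:417  44:6011  45:1464  46:3417  47:9211
  48:1785  49:1904  50:794  51:8887  52:8861  53:4504  54:475  55:3599
  56:2602  57:2157  58:7867  59:7773  60:2725  61:5999  62:5162  63:7980
  64:8512  65:8461  66:985  67:4143  68:8130  69:8672  70:2447  71:5084
  72:4186  73:5702  74:8556  75:7271  76:2808  77:6706  78:8390  79:5857
  80:5629  81:1675  82:4879  83:875  84:7118  85:8211  86:6903  87:1797
  88:7483  89:5508  90:309  91:2185  92:5423  93:6403  94:4356  95:2791
  96:4214
Giant step factor: 1238^(-97) ≡ 168 (mod 9277).
Scan 7031·168^i mod 9277 for i = 0, 1, …:
  i=0: 7031   i=1: 3029   i=2: 7914   i=3: 2941
  i=4: 2407   i=5: 5465   i=6: 8974   i=7: 4758
  i=8: 1522   i=9: 5217     …   i=67: 1334
  i=68: 1464
Match at i=68, j=45: e = 68·97 + 45 = 6641.

6641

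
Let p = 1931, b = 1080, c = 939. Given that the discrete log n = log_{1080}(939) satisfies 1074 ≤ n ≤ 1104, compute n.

1079

Compute 1080^1074 mod 1931 = 64, then multiply by 1080 repeatedly:
  1080^1074=64  1080^1075=1535  1080^1076=1002  1080^1077=800  1080^1078=843
  1080^1079=939
Found 939 at exponent 1079.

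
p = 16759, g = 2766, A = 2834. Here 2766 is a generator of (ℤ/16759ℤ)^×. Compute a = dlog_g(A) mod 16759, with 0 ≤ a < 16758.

3271

Baby-step giant-step with m = ceil(sqrt(16758)) = 130.
Baby table (2766^j mod 16759 for j=0..129):
  0:1  1:2766  2:8652  3:16339  4:11410  5:2863  6:8810  7:874
  8:4188  9:3539  10:1618  11:735  12:5171  13:7559  14:9721  15:6850
  16:9430  17:6376  18:5548  19:11283  20:3520  21:16100  22:3937  23:13151
  24:8636  25:5601  26:7050  27:9583  28:10599  29:5343  30:14059  31:6314
  32:1646  33:11147  34:12801  35:12558  36:10780  37:3219  38:4725  39:14089
  40:5499  41:9821  42:15306  43:3162  44:14653  45:6936  46:12680  47:13052
  48:2946  49:3762  50:15112  51:2846  52:12065  53:4621  54:11328  55:10677
  56:3224  57:1796  58:7072  59:3399  60:16594  61:12862  62:13694  63:2264
  64:11117  65:13616  66:4383  67:6621  68:12858  69:2630  70:1174  71:12797
  72:1494  73:9690  74:4899  75:9362  76:2637  77:3777  78:6325  79:15313
  80:5765  81:8181  82:3996  83:8755  84:16334  85:14339  86:9880  87:10910
  88:10860  89:6632  90:9766  91:14007  92:13313  93:4235  94:16228  95:6046
  96:14513  97:5153  98:8048  99:4816  100:14410  101:5158  102:5119  103:14558
  104:12310  105:11931  106:2675  107:8331  108:16680  109:16112  110:3611  111:16421
  112:3596  113:8449  114:7888  115:14749  116:4328  117:5322  118:6250  119:8971
  120:10466  121:6163  122:2955  123:11897  124:9185  125:15825  126:14201  127:13629
  128:6823  129:1784
Giant step factor: 2766^(-130) ≡ 12883 (mod 16759).
Scan 2834·12883^i mod 16759 for i = 0, 1, …:
  i=0: 2834   i=1: 9320   i=2: 8084   i=3: 5746
  i=4: 1215   i=5: 16698   i=6: 1810   i=7: 6461
  i=8: 11869   i=9: 15970     …   i=24: 1587
  i=25: 16100
Match at i=25, j=21: a = 25·130 + 21 = 3271.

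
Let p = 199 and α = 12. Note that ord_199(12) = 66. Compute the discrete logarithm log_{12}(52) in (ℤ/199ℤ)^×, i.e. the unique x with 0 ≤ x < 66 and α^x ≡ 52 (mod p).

Baby-step giant-step with m = ceil(sqrt(66)) = 9.
Baby table (12^j mod 199 for j=0..8):
  0:1  1:12  2:144  3:136  4:40  5:82  6:188  7:67
  8:8
Giant step factor: 12^(-9) ≡ 85 (mod 199).
Scan 52·85^i mod 199 for i = 0, 1, …:
  i=0: 52   i=1: 42   i=2: 187   i=3: 174
  i=4: 64   i=5: 67
Match at i=5, j=7: x = 5·9 + 7 = 52.

52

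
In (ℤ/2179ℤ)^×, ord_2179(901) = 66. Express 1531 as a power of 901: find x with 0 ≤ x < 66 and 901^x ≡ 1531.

54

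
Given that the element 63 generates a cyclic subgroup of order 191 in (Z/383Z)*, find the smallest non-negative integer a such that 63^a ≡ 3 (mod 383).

47

Baby-step giant-step with m = ceil(sqrt(191)) = 14.
Baby table (63^j mod 383 for j=0..13):
  0:1  1:63  2:139  3:331  4:171  5:49  6:23  7:300
  8:133  9:336  10:103  11:361  12:146  13:6
Giant step factor: 63^(-14) ≡ 153 (mod 383).
Scan 3·153^i mod 383 for i = 0, 1, …:
  i=0: 3   i=1: 76   i=2: 138   i=3: 49
Match at i=3, j=5: a = 3·14 + 5 = 47.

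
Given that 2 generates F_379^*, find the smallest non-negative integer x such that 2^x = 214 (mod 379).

309

Baby-step giant-step with m = ceil(sqrt(378)) = 20.
Baby table (2^j mod 379 for j=0..19):
  0:1  1:2  2:4  3:8  4:16  5:32  6:64  7:128
  8:256  9:133  10:266  11:153  12:306  13:233  14:87  15:174
  16:348  17:317  18:255  19:131
Giant step factor: 2^(-20) ≡ 149 (mod 379).
Scan 214·149^i mod 379 for i = 0, 1, …:
  i=0: 214   i=1: 50   i=2: 249   i=3: 338
  i=4: 334   i=5: 117   i=6: 378   i=7: 230
  i=8: 160   i=9: 342     …   i=14: 357
  i=15: 133
Match at i=15, j=9: x = 15·20 + 9 = 309.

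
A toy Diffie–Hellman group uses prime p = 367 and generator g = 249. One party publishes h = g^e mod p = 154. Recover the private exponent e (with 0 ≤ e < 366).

29

Baby-step giant-step with m = ceil(sqrt(366)) = 20.
Baby table (249^j mod 367 for j=0..19):
  0:1  1:249  2:345  3:27  4:117  5:140  6:362  7:223
  8:110  9:232  10:149  11:34  12:25  13:353  14:184  15:308
  16:356  17:197  18:242  19:70
Giant step factor: 249^(-20) ≡ 73 (mod 367).
Scan 154·73^i mod 367 for i = 0, 1, …:
  i=0: 154   i=1: 232
Match at i=1, j=9: e = 1·20 + 9 = 29.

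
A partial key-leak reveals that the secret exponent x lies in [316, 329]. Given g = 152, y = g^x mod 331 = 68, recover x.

318

Compute 152^316 mod 331 = 9, then multiply by 152 repeatedly:
  152^316=9  152^317=44  152^318=68
Found 68 at exponent 318.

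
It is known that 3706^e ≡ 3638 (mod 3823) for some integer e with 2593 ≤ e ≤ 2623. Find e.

2620

Compute 3706^2593 mod 3823 = 1183, then multiply by 3706 repeatedly:
  3706^2593=1183  3706^2594=3040  3706^2595=3682  3706^2596=1205  3706^2597=466
  3706^2598=2823  3706^2599=2310  3706^2600=1163  3706^2601=1557  3706^2602=1335
  3706^2603=548  3706^2604=875  3706^2605=846  3706^2606=416  3706^2607=1027
  3706^2608=2177  3706^2609=1432  3706^2610=668  3706^2611=2127  3706^2612=3459
  3706^2613=535  3706^2614=2396  3706^2615=2570  3706^2616=1327  3706^2617=1484
  3706^2618=2230  3706^2619=2877  3706^2620=3638
Found 3638 at exponent 2620.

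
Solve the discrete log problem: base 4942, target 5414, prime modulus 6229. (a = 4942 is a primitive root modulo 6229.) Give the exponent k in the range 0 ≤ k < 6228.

4482

Baby-step giant-step with m = ceil(sqrt(6228)) = 79.
Baby table (4942^j mod 6229 for j=0..78):
  0:1  1:4942  2:5684  3:3767  4:4262  5:2555  6:627  7:2821
  8:880  9:1118  10:33  11:1132  12:702  13:5960  14:3608  15:3338
  16:2004  17:5887  18:4124  19:5749  20:1089  21:6211  22:4479  23:3581
  24:713  25:4261  26:3842  27:1172  28:5283  29:2847  30:4792  31:5635
  32:4540  33:6051  34:4842  35:3575  36:2206  37:1302  38:6156  39:516
  40:2411  41:5314  42:324  43:355  44:4061  45:5853  46:4279  47:5592
  48:3820  49:4570  50:4815  51:950  52:4463  53:5486  54:3204  55:50
  56:4169  57:3895  58:1480  59:1314  60:3170  61:205  62:4012  63:397
  64:6068  65:1650  66:539  67:3955  68:5237  69:5988  70:4946  71:536
  72:1587  73:643  74:916  75:4618  76:5329  77:5935  78:4638
Giant step factor: 4942^(-79) ≡ 1709 (mod 6229).
Scan 5414·1709^i mod 6229 for i = 0, 1, …:
  i=0: 5414   i=1: 2461   i=2: 1274   i=3: 3345
  i=4: 4612   i=5: 2223   i=6: 5646   i=7: 293
  i=8: 2417   i=9: 826     …   i=55: 2370
  i=56: 1480
Match at i=56, j=58: k = 56·79 + 58 = 4482.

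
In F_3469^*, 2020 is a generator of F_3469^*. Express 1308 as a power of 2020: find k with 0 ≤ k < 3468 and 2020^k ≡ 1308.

1743

Baby-step giant-step with m = ceil(sqrt(3468)) = 59.
Baby table (2020^j mod 3469 for j=0..58):
  0:1  1:2020  2:856  3:1558  4:777  5:1552  6:2533  7:3354
  8:123  9:2161  10:1218  11:839  12:1908  13:101  14:2818  15:3200
  16:1253  17:2159  18:647  19:2596  20:2261  21:2016  22:3183  23:1603
  24:1483  25:1913  26:3263  27:160  28:583  29:1669  30:2981  31:2905
  32:2021  33:2876  34:2414  35:2335  36:2329  37:616  38:2418  39:8
  40:2284  41:3379  42:2057  43:2747  44:2009  45:2919  46:2549  47:984
  48:3412  49:2806  50:3243  51:1388  52:808  53:1730  54:1317  55:3086
  56:3396  57:1707  58:3423
Giant step factor: 2020^(-59) ≡ 691 (mod 3469).
Scan 1308·691^i mod 3469 for i = 0, 1, …:
  i=0: 1308   i=1: 1888   i=2: 264   i=3: 2036
  i=4: 1931   i=5: 2225   i=6: 708   i=7: 99
  i=8: 2498   i=9: 2025     …   i=28: 2995
  i=29: 2021
Match at i=29, j=32: k = 29·59 + 32 = 1743.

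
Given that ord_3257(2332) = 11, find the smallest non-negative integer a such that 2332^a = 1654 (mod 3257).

4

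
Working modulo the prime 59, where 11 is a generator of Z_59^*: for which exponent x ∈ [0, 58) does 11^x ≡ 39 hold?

27

Successive powers of 11 modulo 59:
  11^0=1  11^1=11  11^2=3  11^3=33  11^4=9  11^5=40
  11^6=27  11^7=2  11^8=22  11^9=6  11^10=7  11^11=18
  11^12=21  11^13=54  11^14=4  11^15=44  11^16=12  11^17=14
  11^18=36  11^19=42  11^20=49  11^21=8  11^22=29  11^23=24
  11^24=28  11^25=13  11^26=25  11^27=39
So 11^27 ≡ 39 (mod 59), giving x = 27.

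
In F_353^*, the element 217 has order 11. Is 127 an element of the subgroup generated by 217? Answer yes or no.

no

⟨217⟩ has order 11; its elements mod 353 are {1, 22, 58, 131, 140, 185, 187, 217, 231, 256, 337}.
127 is not in this set.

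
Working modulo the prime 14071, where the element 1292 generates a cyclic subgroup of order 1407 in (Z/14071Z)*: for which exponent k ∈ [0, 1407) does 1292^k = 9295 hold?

Baby-step giant-step with m = ceil(sqrt(1407)) = 38.
Baby table (1292^j mod 14071 for j=0..37):
  0:1  1:1292  2:8886  3:12847  4:8615  5:419  6:6650  7:8490
  8:7771  9:7509  10:6709  11:292  12:11418  13:5648  14:8438  15:10942
  16:9780  17:2  18:2584  19:3701  20:11623  21:3159  22:838  23:13300
  24:2909  25:1471  26:947  27:13418  28:584  29:8765  30:11296  31:2805
  32:7813  33:5489  34:4  35:5168  36:7402  37:9175
Giant step factor: 1292^(-38) ≡ 706 (mod 14071).
Scan 9295·706^i mod 14071 for i = 0, 1, …:
  i=0: 9295   i=1: 5184   i=2: 1444   i=3: 6352
  i=4: 9934   i=5: 6046   i=6: 4963   i=7: 199
  i=8: 13855   i=9: 2285     …   i=25: 10978
  i=26: 11418
Match at i=26, j=12: k = 26·38 + 12 = 1000.

1000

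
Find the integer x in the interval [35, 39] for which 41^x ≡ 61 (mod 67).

35

Compute 41^35 mod 67 = 61, then multiply by 41 repeatedly:
  41^35=61
Found 61 at exponent 35.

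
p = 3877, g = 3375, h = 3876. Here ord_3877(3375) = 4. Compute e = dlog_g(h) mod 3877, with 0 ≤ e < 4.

2

Successive powers of 3375 modulo 3877:
  3375^0=1  3375^1=3375  3375^2=3876
So 3375^2 ≡ 3876 (mod 3877), giving e = 2.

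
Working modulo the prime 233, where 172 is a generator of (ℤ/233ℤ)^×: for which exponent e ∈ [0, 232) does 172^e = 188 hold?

187

Baby-step giant-step with m = ceil(sqrt(232)) = 16.
Baby table (172^j mod 233 for j=0..15):
  0:1  1:172  2:226  3:194  4:49  5:40  6:123  7:186
  8:71  9:96  10:202  11:27  12:217  13:44  14:112  15:158
Giant step factor: 172^(-16) ≡ 74 (mod 233).
Scan 188·74^i mod 233 for i = 0, 1, …:
  i=0: 188   i=1: 165   i=2: 94   i=3: 199
  i=4: 47   i=5: 216   i=6: 140   i=7: 108
  i=8: 70   i=9: 54   i=10: 35   i=11: 27
Match at i=11, j=11: e = 11·16 + 11 = 187.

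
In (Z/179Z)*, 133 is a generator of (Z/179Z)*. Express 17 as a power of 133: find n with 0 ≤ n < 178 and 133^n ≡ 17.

Baby-step giant-step with m = ceil(sqrt(178)) = 14.
Baby table (133^j mod 179 for j=0..13):
  0:1  1:133  2:147  3:40  4:129  5:152  6:168  7:148
  8:173  9:97  10:13  11:118  12:121  13:162
Giant step factor: 133^(-14) ≡ 19 (mod 179).
Scan 17·19^i mod 179 for i = 0, 1, …:
  i=0: 17   i=1: 144   i=2: 51   i=3: 74
  i=4: 153   i=5: 43   i=6: 101   i=7: 129
Match at i=7, j=4: n = 7·14 + 4 = 102.

102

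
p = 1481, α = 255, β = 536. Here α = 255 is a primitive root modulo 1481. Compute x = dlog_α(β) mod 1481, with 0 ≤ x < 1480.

375

Baby-step giant-step with m = ceil(sqrt(1480)) = 39.
Baby table (255^j mod 1481 for j=0..38):
  0:1  1:255  2:1342  3:99  4:68  5:1049  6:915  7:808
  8:181  9:244  10:18  11:147  12:460  13:301  14:1224  15:1110
  16:179  17:1215  18:296  19:1430  20:324  21:1165  22:875  23:975
  24:1298  25:727  26:260  27:1136  28:885  29:563  30:1389  31:236
  32:940  33:1259  34:1149  35:1238  36:237  37:1195  38:1120
Giant step factor: 255^(-39) ≡ 464 (mod 1481).
Scan 536·464^i mod 1481 for i = 0, 1, …:
  i=0: 536   i=1: 1377   i=2: 617   i=3: 455
  i=4: 818   i=5: 416   i=6: 494   i=7: 1142
  i=8: 1171   i=9: 1298
Match at i=9, j=24: x = 9·39 + 24 = 375.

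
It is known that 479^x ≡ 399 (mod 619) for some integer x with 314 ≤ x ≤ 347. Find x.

Compute 479^314 mod 619 = 45, then multiply by 479 repeatedly:
  479^314=45  479^315=509  479^316=544  479^317=596  479^318=125
  479^319=451  479^320=617  479^321=280  479^322=416  479^323=565
  479^324=132  479^325=90  479^326=399
Found 399 at exponent 326.

326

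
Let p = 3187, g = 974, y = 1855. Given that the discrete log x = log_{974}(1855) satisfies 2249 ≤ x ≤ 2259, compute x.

2254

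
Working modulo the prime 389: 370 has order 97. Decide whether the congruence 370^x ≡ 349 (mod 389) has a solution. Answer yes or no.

no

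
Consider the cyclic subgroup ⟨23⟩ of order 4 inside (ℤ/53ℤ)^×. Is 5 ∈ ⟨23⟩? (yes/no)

5 ∈ ⟨23⟩ iff 5^4 ≡ 1 (mod 53), since |⟨23⟩| = 4.
5^4 mod 53 = 42.
Since 42 ≠ 1, 5 does not lie in the subgroup.

no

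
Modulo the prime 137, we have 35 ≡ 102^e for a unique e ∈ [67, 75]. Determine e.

69

Compute 102^67 mod 137 = 47, then multiply by 102 repeatedly:
  102^67=47  102^68=136  102^69=35
Found 35 at exponent 69.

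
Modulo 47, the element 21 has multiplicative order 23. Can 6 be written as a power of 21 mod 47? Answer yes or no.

⟨21⟩ has order 23; its elements mod 47 are {1, 2, 3, 4, 6, 7, 8, 9, 12, 14, 16, 17, 18, 21, 24, 25, 27, 28, 32, 34, 36, 37, 42}.
6 is in this set.

yes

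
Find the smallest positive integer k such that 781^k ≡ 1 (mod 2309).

2308

The order of 781 must divide p − 1 = 2308 = 2^2 · 577.
Divisors: 1, 2, 4, 577, 1154, 2308.
Check each in increasing order: 781^1 ≡ 781;  781^2 ≡ 385;  781^4 ≡ 449;  781^577 ≡ 688;  781^1154 ≡ 2308;  781^2308 ≡ 1.
Smallest exponent giving 1 is 2308.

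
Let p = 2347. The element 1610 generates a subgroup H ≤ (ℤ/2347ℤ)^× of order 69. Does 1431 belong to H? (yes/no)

1431 ∈ ⟨1610⟩ iff 1431^69 ≡ 1 (mod 2347), since |⟨1610⟩| = 69.
1431^69 mod 2347 = 1425.
Since 1425 ≠ 1, 1431 does not lie in the subgroup.

no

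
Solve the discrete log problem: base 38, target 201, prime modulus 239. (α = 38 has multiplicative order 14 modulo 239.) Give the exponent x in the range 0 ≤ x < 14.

8

Successive powers of 38 modulo 239:
  38^0=1  38^1=38  38^2=10  38^3=141  38^4=100  38^5=215
  38^6=44  38^7=238  38^8=201
So 38^8 ≡ 201 (mod 239), giving x = 8.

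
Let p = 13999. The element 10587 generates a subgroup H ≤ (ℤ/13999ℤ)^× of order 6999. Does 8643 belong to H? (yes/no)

yes

8643 ∈ ⟨10587⟩ iff 8643^6999 ≡ 1 (mod 13999), since |⟨10587⟩| = 6999.
8643^6999 mod 13999 = 1.
Since 1 = 1, 8643 lies in the subgroup.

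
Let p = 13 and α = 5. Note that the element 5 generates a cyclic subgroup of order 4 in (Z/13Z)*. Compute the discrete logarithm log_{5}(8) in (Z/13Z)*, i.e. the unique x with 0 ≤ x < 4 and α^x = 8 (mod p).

3

Successive powers of 5 modulo 13:
  5^0=1  5^1=5  5^2=12  5^3=8
So 5^3 ≡ 8 (mod 13), giving x = 3.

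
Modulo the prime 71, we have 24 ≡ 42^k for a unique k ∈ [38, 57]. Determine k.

48

Compute 42^38 mod 71 = 36, then multiply by 42 repeatedly:
  42^38=36  42^39=21  42^40=30  42^41=53  42^42=25
  42^43=56  42^44=9  42^45=23  42^46=43  42^47=31
  42^48=24
Found 24 at exponent 48.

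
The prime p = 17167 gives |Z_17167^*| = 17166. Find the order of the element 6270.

The order of 6270 must divide p − 1 = 17166 = 2 · 3 · 2861.
Divisors: 1, 2, 3, 6, 2861, 5722, 8583, 17166.
Check each in increasing order: 6270^1 ≡ 6270;  6270^2 ≡ 470;  6270^3 ≡ 11343;  6270^6 ≡ 14151;  6270^2861 ≡ 5965;  6270^5722 ≡ 11201;  6270^8583 ≡ 1.
Smallest exponent giving 1 is 8583.

8583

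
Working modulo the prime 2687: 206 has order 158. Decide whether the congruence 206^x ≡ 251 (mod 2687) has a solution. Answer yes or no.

251 ∈ ⟨206⟩ iff 251^158 ≡ 1 (mod 2687), since |⟨206⟩| = 158.
251^158 mod 2687 = 1.
Since 1 = 1, 251 lies in the subgroup.

yes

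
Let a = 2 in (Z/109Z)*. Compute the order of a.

36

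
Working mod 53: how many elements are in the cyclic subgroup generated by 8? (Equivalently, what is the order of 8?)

52

The order of 8 must divide p − 1 = 52 = 2^2 · 13.
Divisors: 1, 2, 4, 13, 26, 52.
Check each in increasing order: 8^1 ≡ 8;  8^2 ≡ 11;  8^4 ≡ 15;  8^13 ≡ 23;  8^26 ≡ 52;  8^52 ≡ 1.
Smallest exponent giving 1 is 52.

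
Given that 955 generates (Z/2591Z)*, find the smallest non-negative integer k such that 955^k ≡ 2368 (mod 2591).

606

Baby-step giant-step with m = ceil(sqrt(2590)) = 51.
Baby table (955^j mod 2591 for j=0..50):
  0:1  1:955  2:2584  3:1088  4:49  5:157  6:2248  7:1492
  8:2401  9:2511  10:1330  11:560  12:1054  13:1262  14:395  15:1530
  16:2417  17:2245  18:1218  19:2422  20:1838  21:1183  22:89  23:2083
  24:1968  25:965  26:1770  27:1018  28:565  29:647  30:1227  31:653
  32:1775  33:611  34:530  35:905  36:1472  37:1438  38:60  39:298
  40:2171  41:505  42:349  43:1647  44:148  45:1426  46:1555  47:382
  48:2070  49:2508  50:1056
Giant step factor: 955^(-51) ≡ 1213 (mod 2591).
Scan 2368·1213^i mod 2591 for i = 0, 1, …:
  i=0: 2368   i=1: 1556   i=2: 1180   i=3: 1108
  i=4: 1866   i=5: 1515   i=6: 676   i=7: 1232
  i=8: 2000   i=9: 824   i=10: 1977   i=11: 1426
Match at i=11, j=45: k = 11·51 + 45 = 606.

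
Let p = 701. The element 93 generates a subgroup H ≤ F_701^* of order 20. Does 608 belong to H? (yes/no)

yes

608 ∈ ⟨93⟩ iff 608^20 ≡ 1 (mod 701), since |⟨93⟩| = 20.
608^20 mod 701 = 1.
Since 1 = 1, 608 lies in the subgroup.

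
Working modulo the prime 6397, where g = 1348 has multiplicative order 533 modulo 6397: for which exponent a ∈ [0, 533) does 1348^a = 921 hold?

234

Baby-step giant-step with m = ceil(sqrt(533)) = 24.
Baby table (1348^j mod 6397 for j=0..23):
  0:1  1:1348  2:356  3:113  4:5193  5:1846  6:6372  7:4682
  8:3894  9:3572  10:4512  11:5026  12:625  13:4493  14:5002  15:258
  16:2346  17:2290  18:3566  19:2821  20:2890  21:6344  22:5320  23:323
Giant step factor: 1348^(-24) ≡ 4688 (mod 6397).
Scan 921·4688^i mod 6397 for i = 0, 1, …:
  i=0: 921   i=1: 6070   i=2: 2304   i=3: 3016
  i=4: 1638   i=5: 2544   i=6: 2264   i=7: 1009
  i=8: 2809   i=9: 3566
Match at i=9, j=18: a = 9·24 + 18 = 234.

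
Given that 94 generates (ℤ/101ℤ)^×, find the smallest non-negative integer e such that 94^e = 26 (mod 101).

13

Baby-step giant-step with m = ceil(sqrt(100)) = 10.
Baby table (94^j mod 101 for j=0..9):
  0:1  1:94  2:49  3:61  4:78  5:60  6:85  7:11
  8:24  9:34
Giant step factor: 94^(-10) ≡ 14 (mod 101).
Scan 26·14^i mod 101 for i = 0, 1, …:
  i=0: 26   i=1: 61
Match at i=1, j=3: e = 1·10 + 3 = 13.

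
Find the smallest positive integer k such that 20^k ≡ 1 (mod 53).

52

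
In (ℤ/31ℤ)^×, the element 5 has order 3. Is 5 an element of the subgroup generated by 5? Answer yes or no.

yes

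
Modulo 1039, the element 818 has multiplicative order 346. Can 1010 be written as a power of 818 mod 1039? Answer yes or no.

1010 ∈ ⟨818⟩ iff 1010^346 ≡ 1 (mod 1039), since |⟨818⟩| = 346.
1010^346 mod 1039 = 898.
Since 898 ≠ 1, 1010 does not lie in the subgroup.

no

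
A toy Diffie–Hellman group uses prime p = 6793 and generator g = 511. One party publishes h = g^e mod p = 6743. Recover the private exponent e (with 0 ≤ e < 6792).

2230

Baby-step giant-step with m = ceil(sqrt(6792)) = 83.
Baby table (511^j mod 6793 for j=0..82):
  0:1  1:511  2:2987  3:4725  4:2960  5:4514  6:3827  7:6006
  8:5423  9:6402  10:3989  11:479  12:221  13:4243  14:1206  15:4896
  16:2032  17:5816  18:3435  19:2691  20:2915  21:1898  22:5272  23:3964
  24:1290  25:269  26:1599  27:1929  28:734  29:1459  30:5112  31:3720
  32:5673  33:5085  34:3509  35:6540  36:6577  37:5105  38:143  39:5143
  40:5975  41:3168  42:2114  43:167  44:3821  45:2940  46:1087  47:5224
  48:6608  49:567  50:4431  51:2172  52:2633  53:449  54:5270  55:2942
  56:2109  57:4405  58:2472  59:6487  60:6666  61:3033  62:1059  63:4502
  64:4488  65:4127  66:3067  67:4847  68:4165  69:2106  70:2872  71:304
  72:5898  73:4579  74:3077  75:3164  76:70  77:1805  78:5300  79:4686
  80:3410  81:3502  82:2963
Giant step factor: 511^(-83) ≡ 774 (mod 6793).
Scan 6743·774^i mod 6793 for i = 0, 1, …:
  i=0: 6743   i=1: 2058   i=2: 3330   i=3: 2873
  i=4: 2391   i=5: 2938   i=6: 5150   i=7: 5402
  i=8: 3453   i=9: 2973     …   i=25: 1956
  i=26: 5898
Match at i=26, j=72: e = 26·83 + 72 = 2230.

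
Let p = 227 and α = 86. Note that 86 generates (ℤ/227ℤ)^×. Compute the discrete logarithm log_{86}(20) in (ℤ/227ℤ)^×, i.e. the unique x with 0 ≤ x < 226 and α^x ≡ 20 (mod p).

39

Baby-step giant-step with m = ceil(sqrt(226)) = 16.
Baby table (86^j mod 227 for j=0..15):
  0:1  1:86  2:132  3:2  4:172  5:37  6:4  7:117
  8:74  9:8  10:7  11:148  12:16  13:14  14:69  15:32
Giant step factor: 86^(-16) ≡ 73 (mod 227).
Scan 20·73^i mod 227 for i = 0, 1, …:
  i=0: 20   i=1: 98   i=2: 117
Match at i=2, j=7: x = 2·16 + 7 = 39.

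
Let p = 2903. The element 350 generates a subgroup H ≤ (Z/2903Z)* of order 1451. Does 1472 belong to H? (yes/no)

yes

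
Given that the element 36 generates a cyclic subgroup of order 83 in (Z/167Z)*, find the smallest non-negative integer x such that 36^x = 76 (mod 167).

Baby-step giant-step with m = ceil(sqrt(83)) = 10.
Baby table (36^j mod 167 for j=0..9):
  0:1  1:36  2:127  3:63  4:97  5:152  6:128  7:99
  8:57  9:48
Giant step factor: 36^(-10) ≡ 72 (mod 167).
Scan 76·72^i mod 167 for i = 0, 1, …:
  i=0: 76   i=1: 128
Match at i=1, j=6: x = 1·10 + 6 = 16.

16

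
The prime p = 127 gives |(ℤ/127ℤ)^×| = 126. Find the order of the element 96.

126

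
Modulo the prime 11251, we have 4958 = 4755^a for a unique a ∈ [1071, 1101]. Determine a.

Compute 4755^1071 mod 11251 = 5194, then multiply by 4755 repeatedly:
  4755^1071=5194  4755^1072=1525  4755^1073=5731  4755^1074=983  4755^1075=5000
  4755^1076=1637  4755^1077=9494  4755^1078=4958
Found 4958 at exponent 1078.

1078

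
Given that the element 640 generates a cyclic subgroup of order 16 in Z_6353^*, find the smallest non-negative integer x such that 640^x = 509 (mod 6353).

Successive powers of 640 modulo 6353:
  640^0=1  640^1=640  640^2=3008  640^3=161  640^4=1392  640^5=1460
  640^6=509
So 640^6 ≡ 509 (mod 6353), giving x = 6.

6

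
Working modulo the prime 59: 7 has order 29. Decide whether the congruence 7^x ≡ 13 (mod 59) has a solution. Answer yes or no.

13 ∈ ⟨7⟩ iff 13^29 ≡ 1 (mod 59), since |⟨7⟩| = 29.
13^29 mod 59 = 58.
Since 58 ≠ 1, 13 does not lie in the subgroup.

no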